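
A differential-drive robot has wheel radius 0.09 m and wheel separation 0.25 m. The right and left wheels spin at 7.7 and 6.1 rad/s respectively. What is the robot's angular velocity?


vR = r*wR = 0.09*7.7 = 0.693 m/s
vL = r*wL = 0.09*6.1 = 0.549 m/s
v = (vR+vL)/2 = 0.621 m/s
omega = (vR-vL)/L = 0.576 rad/s
angular velocity = 0.576 rad/s


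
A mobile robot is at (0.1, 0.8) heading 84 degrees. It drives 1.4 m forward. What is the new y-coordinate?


y_new = y0 + d*sin(theta)
= 0.8 + 1.4*sin(84)
= 0.8 + 1.3923
= 2.1923


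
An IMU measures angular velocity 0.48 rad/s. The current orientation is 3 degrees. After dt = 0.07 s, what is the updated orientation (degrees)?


delta_theta = w * dt = 0.48 * 0.07 = 0.0336 rad
= 1.9251 deg
theta_new = 3 + 1.9251 = 4.9251 deg


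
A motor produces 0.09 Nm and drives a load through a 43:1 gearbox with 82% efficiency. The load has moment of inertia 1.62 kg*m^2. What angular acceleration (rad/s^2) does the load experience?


tau_out = tau_motor * N * eta
= 0.09 * 43 * 0.82 = 3.1734 Nm
alpha = tau_out / I = 3.1734 / 1.62
= 1.9589 rad/s^2


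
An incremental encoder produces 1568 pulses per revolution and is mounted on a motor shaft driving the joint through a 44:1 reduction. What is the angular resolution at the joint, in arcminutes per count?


counts per rev = 1568
effective counts at joint = 1568 * 44 = 68992
resolution = 360*60 / 68992
= 0.3131 arcmin/count


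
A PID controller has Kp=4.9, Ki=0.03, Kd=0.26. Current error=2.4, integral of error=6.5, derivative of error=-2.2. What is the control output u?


u = Kp*e + Ki*int(e) + Kd*de/dt
= 4.9*2.4 + 0.03*6.5 + 0.26*(-2.2)
= 11.76 + 0.195 + -0.572
= 11.383


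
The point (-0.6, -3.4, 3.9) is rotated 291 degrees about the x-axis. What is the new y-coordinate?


Rotation about x-axis: y' = y*cos(theta) - z*sin(theta)
= -3.4 * 0.3584 - 3.9 * -0.9336
= 2.4225


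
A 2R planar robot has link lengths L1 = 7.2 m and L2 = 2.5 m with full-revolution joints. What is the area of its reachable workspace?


r_max = L1 + L2 = 9.7 m
r_min = |L1 - L2| = 4.7 m
Area = pi*(r_max^2 - r_min^2)
= pi*(94.09 - 22.09)
= pi * 72.0
= 226.1947 m^2


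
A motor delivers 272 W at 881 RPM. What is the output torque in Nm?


omega = 881 * 2*pi/60 = 92.2581 rad/s
tau = P / omega = 272 / 92.2581
= 2.9483 Nm


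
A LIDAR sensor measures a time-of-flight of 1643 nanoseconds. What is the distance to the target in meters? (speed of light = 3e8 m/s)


tof = 1643 ns = 1.643e-06 s
dist = c * tof / 2
= 3e8 * 1.643e-06 / 2
= 246.45 m


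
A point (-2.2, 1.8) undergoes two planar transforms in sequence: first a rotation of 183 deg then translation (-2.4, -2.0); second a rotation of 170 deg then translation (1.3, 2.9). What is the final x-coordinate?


After transform 1:
x1 = cos(183)*-2.2 - sin(183)*1.8 + -2.4 = -0.1088
y1 = sin(183)*-2.2 + cos(183)*1.8 + -2.0 = -3.6824
After transform 2:
x2 = cos(170)*-0.1088 - sin(170)*-3.6824 + 1.3
= 2.0466


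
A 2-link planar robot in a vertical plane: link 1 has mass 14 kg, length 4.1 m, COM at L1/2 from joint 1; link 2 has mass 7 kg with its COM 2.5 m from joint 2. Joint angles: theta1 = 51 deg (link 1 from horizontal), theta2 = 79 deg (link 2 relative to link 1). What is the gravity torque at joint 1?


Horizontal distance from joint 1 to link-1 COM:
  x_c1 = (L1/2)*cos(t1) = 2.05 * 0.6293 = 1.2901 m
Horizontal distance from joint 1 to link-2 COM:
  x_c2 = L1*cos(t1) + Lc2*cos(t1+t2)
       = 4.1*0.6293 + 2.5*-0.6428 = 0.9732 m
tau1 = m1*g*x_c1 + m2*g*x_c2
     = 14*9.81*1.2901 + 7*9.81*0.9732
     = 177.1833 + 66.8327
     = 244.016 Nm


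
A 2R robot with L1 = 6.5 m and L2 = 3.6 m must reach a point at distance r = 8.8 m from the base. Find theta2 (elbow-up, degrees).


cos(theta2) = (r^2 - L1^2 - L2^2) / (2*L1*L2)
cos(theta2) = (77.44 - 42.25 - 12.96) / 46.8
cos(theta2) = 0.475
theta2 = 61.6406 degrees


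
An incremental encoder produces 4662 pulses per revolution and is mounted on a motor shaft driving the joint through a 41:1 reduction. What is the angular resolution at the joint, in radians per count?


counts per rev = 4662
effective counts at joint = 4662 * 41 = 191142
resolution = 2*pi / 191142
= 3.2872e-05 rad/count


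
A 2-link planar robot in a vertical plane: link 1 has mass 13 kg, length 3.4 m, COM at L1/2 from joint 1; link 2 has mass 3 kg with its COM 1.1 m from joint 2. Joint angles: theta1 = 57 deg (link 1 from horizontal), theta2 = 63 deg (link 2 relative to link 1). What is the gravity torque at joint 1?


Horizontal distance from joint 1 to link-1 COM:
  x_c1 = (L1/2)*cos(t1) = 1.7 * 0.5446 = 0.9259 m
Horizontal distance from joint 1 to link-2 COM:
  x_c2 = L1*cos(t1) + Lc2*cos(t1+t2)
       = 3.4*0.5446 + 1.1*-0.5 = 1.3018 m
tau1 = m1*g*x_c1 + m2*g*x_c2
     = 13*9.81*0.9259 + 3*9.81*1.3018
     = 118.0783 + 38.3112
     = 156.3895 Nm


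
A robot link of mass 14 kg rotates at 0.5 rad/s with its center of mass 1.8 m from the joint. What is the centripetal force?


F = m * omega^2 * r
= 14 * 0.5^2 * 1.8
= 14 * 0.25 * 1.8
= 6.3 N


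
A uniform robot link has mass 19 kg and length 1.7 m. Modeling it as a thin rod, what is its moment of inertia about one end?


I = (1/3) * m * L^2
= (1/3) * 19 * 1.7^2
= 0.333333 * 19 * 2.89
= 18.3033 kg*m^2


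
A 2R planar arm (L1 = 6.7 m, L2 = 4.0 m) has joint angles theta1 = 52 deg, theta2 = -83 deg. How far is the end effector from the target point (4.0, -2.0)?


End effector via forward kinematics:
x = L1*cos(t1) + L2*cos(t1+t2) = 7.5536
y = L1*sin(t1) + L2*sin(t1+t2) = 3.2195
Distance to target:
d = sqrt((4.0 - 7.5536)^2 + (-2.0 - 3.2195)^2)
= sqrt(12.6281 + 27.2434)
= 6.3144 m


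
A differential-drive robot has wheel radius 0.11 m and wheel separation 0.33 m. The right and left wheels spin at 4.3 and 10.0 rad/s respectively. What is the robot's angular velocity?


vR = r*wR = 0.11*4.3 = 0.473 m/s
vL = r*wL = 0.11*10.0 = 1.1 m/s
v = (vR+vL)/2 = 0.7865 m/s
omega = (vR-vL)/L = -1.9 rad/s
angular velocity = -1.9 rad/s


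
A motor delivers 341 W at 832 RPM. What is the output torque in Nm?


omega = 832 * 2*pi/60 = 87.1268 rad/s
tau = P / omega = 341 / 87.1268
= 3.9138 Nm


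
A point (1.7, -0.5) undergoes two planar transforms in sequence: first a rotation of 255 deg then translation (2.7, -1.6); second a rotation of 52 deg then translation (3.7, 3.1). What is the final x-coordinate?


After transform 1:
x1 = cos(255)*1.7 - sin(255)*-0.5 + 2.7 = 1.777
y1 = sin(255)*1.7 + cos(255)*-0.5 + -1.6 = -3.1127
After transform 2:
x2 = cos(52)*1.777 - sin(52)*-3.1127 + 3.7
= 7.2469


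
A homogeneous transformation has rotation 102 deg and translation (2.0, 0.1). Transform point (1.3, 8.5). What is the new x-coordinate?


x' = cos(theta)*px - sin(theta)*py + tx
= -0.2079*1.3 - 0.9781*8.5 + 2.0
= -6.5845


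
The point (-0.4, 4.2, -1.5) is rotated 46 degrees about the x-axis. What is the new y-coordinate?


Rotation about x-axis: y' = y*cos(theta) - z*sin(theta)
= 4.2 * 0.6947 - -1.5 * 0.7193
= 3.9966


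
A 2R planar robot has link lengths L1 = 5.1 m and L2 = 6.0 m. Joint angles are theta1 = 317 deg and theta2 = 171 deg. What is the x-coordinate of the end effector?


Convert angles to radians: theta1 = 5.5327, theta2 = 2.9845
x = L1*cos(theta1) + L2*cos(theta1+theta2)
x = 3.7299 + -3.694
x = 0.0359


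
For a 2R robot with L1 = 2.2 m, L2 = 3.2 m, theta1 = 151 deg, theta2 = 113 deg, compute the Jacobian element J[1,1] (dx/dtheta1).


J[1,1] = -L1*sin(t1) - L2*sin(t1+t2)
= -2.2*sin(151) - 3.2*sin(264)
= 2.1159


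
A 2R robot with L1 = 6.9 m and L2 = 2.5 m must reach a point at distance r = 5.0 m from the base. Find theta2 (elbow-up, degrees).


cos(theta2) = (r^2 - L1^2 - L2^2) / (2*L1*L2)
cos(theta2) = (25.0 - 47.61 - 6.25) / 34.5
cos(theta2) = -0.836522
theta2 = 146.7746 degrees


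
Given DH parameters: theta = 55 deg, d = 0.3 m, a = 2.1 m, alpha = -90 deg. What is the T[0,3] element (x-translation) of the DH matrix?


T[0,3] = a * cos(theta)
= 2.1 * cos(55 deg)
= 2.1 * 0.5736
= 1.2045


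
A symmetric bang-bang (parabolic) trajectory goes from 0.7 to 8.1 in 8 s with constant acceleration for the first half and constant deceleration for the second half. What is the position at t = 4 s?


Symmetric rest-to-rest: each phase covers (pf-p0)/2 in time T/2. 0.5*a*(T/2)^2 = (pf-p0)/2 => a = 4*(pf-p0)/T^2
a = 4*(8.1-0.7)/8^2 = 0.4625
t = 4 is in the acceleration phase (t <= T/2).
p = p0 + 0.5*a*t^2 = 0.7 + 0.5*0.4625*4^2
= 4.4


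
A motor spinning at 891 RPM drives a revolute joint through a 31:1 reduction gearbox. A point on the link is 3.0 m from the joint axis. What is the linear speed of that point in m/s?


omega_motor = 891 * 2*pi/60 = 93.3053 rad/s
omega_joint = omega_motor / 31 = 3.0098 rad/s
v = omega_joint * r = 3.0098 * 3.0
= 9.0295 m/s


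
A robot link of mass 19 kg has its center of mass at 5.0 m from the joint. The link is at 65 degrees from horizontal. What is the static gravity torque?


tau = m*g*L*cos(angle)
= 19 * 9.81 * 5.0 * cos(65 deg)
= 19 * 9.81 * 5.0 * 0.4226
= 393.8591 Nm


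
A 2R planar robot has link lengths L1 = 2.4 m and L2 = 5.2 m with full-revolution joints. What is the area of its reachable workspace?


r_max = L1 + L2 = 7.6 m
r_min = |L1 - L2| = 2.8 m
Area = pi*(r_max^2 - r_min^2)
= pi*(57.76 - 7.84)
= pi * 49.92
= 156.8283 m^2


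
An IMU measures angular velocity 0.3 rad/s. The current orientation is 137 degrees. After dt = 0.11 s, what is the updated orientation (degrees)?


delta_theta = w * dt = 0.3 * 0.11 = 0.033 rad
= 1.8908 deg
theta_new = 137 + 1.8908 = 138.8908 deg


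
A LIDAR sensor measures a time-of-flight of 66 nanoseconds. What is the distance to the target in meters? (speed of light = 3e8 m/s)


tof = 66 ns = 6.6e-08 s
dist = c * tof / 2
= 3e8 * 6.6e-08 / 2
= 9.9 m


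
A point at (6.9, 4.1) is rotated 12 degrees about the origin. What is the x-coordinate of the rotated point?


x' = x*cos(theta) - y*sin(theta)
cos(12 deg) = 0.9781, sin(12 deg) = 0.2079
x' = 6.9 * 0.9781 - 4.1 * 0.2079
= 6.7492 - 0.8524
= 5.8968


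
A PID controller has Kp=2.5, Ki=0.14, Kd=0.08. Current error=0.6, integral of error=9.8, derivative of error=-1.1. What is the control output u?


u = Kp*e + Ki*int(e) + Kd*de/dt
= 2.5*0.6 + 0.14*9.8 + 0.08*(-1.1)
= 1.5 + 1.372 + -0.088
= 2.784


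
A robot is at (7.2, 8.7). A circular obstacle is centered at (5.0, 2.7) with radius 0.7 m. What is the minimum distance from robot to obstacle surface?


center_dist = sqrt((7.2-5.0)^2 + (8.7-2.7)^2)
= sqrt(4.84 + 36.0)
= 6.3906
min_dist = center_dist - radius = 6.3906 - 0.7 = 5.6906 m


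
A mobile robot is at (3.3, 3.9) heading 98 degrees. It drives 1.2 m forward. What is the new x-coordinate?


x_new = x0 + d*cos(theta)
= 3.3 + 1.2*cos(98)
= 3.3 + -0.167
= 3.133


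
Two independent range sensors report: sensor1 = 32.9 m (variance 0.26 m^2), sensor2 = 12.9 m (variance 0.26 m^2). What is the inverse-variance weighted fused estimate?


w1 = (1/var1) / (1/var1 + 1/var2)
   = 3.8462 / (3.8462 + 3.8462) = 0.5
w2 = 1 - w1 = 0.5
fused = w1*s1 + w2*s2 = 16.45 + 6.45
= 22.9 m


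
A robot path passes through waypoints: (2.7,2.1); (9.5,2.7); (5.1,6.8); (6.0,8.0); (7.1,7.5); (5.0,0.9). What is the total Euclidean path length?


Segment lengths:
  seg1 = sqrt((6.8)^2 + (0.6)^2) = 6.8264
  seg2 = sqrt((-4.4)^2 + (4.1)^2) = 6.0141
  seg3 = sqrt((0.9)^2 + (1.2)^2) = 1.5
  seg4 = sqrt((1.1)^2 + (-0.5)^2) = 1.2083
  seg5 = sqrt((-2.1)^2 + (-6.6)^2) = 6.926
Total = 22.4749


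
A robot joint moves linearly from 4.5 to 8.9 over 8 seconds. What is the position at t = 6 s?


s = t/T = 6/8 = 0.75
p(t) = p0 + (pf-p0)*s
= 4.5 + (8.9 - 4.5) * 0.75
= 7.8


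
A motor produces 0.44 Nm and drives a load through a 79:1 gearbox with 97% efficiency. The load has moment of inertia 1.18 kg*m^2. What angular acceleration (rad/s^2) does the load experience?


tau_out = tau_motor * N * eta
= 0.44 * 79 * 0.97 = 33.7172 Nm
alpha = tau_out / I = 33.7172 / 1.18
= 28.5739 rad/s^2


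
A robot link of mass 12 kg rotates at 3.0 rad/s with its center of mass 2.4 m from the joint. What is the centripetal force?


F = m * omega^2 * r
= 12 * 3.0^2 * 2.4
= 12 * 9.0 * 2.4
= 259.2 N


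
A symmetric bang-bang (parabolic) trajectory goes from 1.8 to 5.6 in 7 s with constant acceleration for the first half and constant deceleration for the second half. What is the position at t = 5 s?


Symmetric rest-to-rest: each phase covers (pf-p0)/2 in time T/2. 0.5*a*(T/2)^2 = (pf-p0)/2 => a = 4*(pf-p0)/T^2
a = 4*(5.6-1.8)/7^2 = 0.3102
t = 5 is in the deceleration phase (t > T/2).
p = pf - 0.5*a*(T-t)^2 = 5.6 - 0.5*0.3102*2^2
= 4.9796


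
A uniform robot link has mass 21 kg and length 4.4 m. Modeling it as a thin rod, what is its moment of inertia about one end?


I = (1/3) * m * L^2
= (1/3) * 21 * 4.4^2
= 0.333333 * 21 * 19.36
= 135.52 kg*m^2


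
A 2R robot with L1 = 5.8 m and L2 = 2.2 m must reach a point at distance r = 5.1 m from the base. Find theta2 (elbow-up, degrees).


cos(theta2) = (r^2 - L1^2 - L2^2) / (2*L1*L2)
cos(theta2) = (26.01 - 33.64 - 4.84) / 25.52
cos(theta2) = -0.488636
theta2 = 119.251 degrees


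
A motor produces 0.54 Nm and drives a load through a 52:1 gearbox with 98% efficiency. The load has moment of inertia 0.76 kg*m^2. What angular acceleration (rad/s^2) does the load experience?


tau_out = tau_motor * N * eta
= 0.54 * 52 * 0.98 = 27.5184 Nm
alpha = tau_out / I = 27.5184 / 0.76
= 36.2084 rad/s^2


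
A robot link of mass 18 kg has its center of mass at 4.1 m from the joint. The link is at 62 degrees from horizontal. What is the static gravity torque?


tau = m*g*L*cos(angle)
= 18 * 9.81 * 4.1 * cos(62 deg)
= 18 * 9.81 * 4.1 * 0.4695
= 339.8871 Nm


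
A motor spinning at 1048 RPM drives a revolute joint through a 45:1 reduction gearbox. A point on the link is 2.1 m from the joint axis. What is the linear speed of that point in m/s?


omega_motor = 1048 * 2*pi/60 = 109.7463 rad/s
omega_joint = omega_motor / 45 = 2.4388 rad/s
v = omega_joint * r = 2.4388 * 2.1
= 5.1215 m/s


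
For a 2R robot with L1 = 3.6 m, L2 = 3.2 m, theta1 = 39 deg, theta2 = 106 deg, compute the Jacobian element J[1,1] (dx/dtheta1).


J[1,1] = -L1*sin(t1) - L2*sin(t1+t2)
= -3.6*sin(39) - 3.2*sin(145)
= -4.101


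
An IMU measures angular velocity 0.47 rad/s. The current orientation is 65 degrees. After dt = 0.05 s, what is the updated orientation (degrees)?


delta_theta = w * dt = 0.47 * 0.05 = 0.0235 rad
= 1.3465 deg
theta_new = 65 + 1.3465 = 66.3465 deg


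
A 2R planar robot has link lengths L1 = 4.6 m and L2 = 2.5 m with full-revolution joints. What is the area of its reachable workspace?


r_max = L1 + L2 = 7.1 m
r_min = |L1 - L2| = 2.1 m
Area = pi*(r_max^2 - r_min^2)
= pi*(50.41 - 4.41)
= pi * 46.0
= 144.5133 m^2


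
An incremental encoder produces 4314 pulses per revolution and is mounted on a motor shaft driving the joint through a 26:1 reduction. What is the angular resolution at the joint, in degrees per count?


counts per rev = 4314
effective counts at joint = 4314 * 26 = 112164
resolution = 360 / 112164
= 0.0032 deg/count


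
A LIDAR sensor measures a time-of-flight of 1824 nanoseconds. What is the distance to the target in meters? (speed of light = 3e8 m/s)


tof = 1824 ns = 1.824e-06 s
dist = c * tof / 2
= 3e8 * 1.824e-06 / 2
= 273.6 m


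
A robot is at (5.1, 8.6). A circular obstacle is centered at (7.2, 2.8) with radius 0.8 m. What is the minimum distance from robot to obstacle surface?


center_dist = sqrt((5.1-7.2)^2 + (8.6-2.8)^2)
= sqrt(4.41 + 33.64)
= 6.1685
min_dist = center_dist - radius = 6.1685 - 0.8 = 5.3685 m


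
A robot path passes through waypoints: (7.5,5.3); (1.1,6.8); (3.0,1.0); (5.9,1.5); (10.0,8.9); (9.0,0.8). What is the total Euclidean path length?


Segment lengths:
  seg1 = sqrt((-6.4)^2 + (1.5)^2) = 6.5734
  seg2 = sqrt((1.9)^2 + (-5.8)^2) = 6.1033
  seg3 = sqrt((2.9)^2 + (0.5)^2) = 2.9428
  seg4 = sqrt((4.1)^2 + (7.4)^2) = 8.4599
  seg5 = sqrt((-1.0)^2 + (-8.1)^2) = 8.1615
Total = 32.2409


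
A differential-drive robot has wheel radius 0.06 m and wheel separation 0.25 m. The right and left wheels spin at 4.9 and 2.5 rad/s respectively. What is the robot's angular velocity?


vR = r*wR = 0.06*4.9 = 0.294 m/s
vL = r*wL = 0.06*2.5 = 0.15 m/s
v = (vR+vL)/2 = 0.222 m/s
omega = (vR-vL)/L = 0.576 rad/s
angular velocity = 0.576 rad/s


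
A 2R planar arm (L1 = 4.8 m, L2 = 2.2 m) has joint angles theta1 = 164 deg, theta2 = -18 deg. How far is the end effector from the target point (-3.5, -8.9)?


End effector via forward kinematics:
x = L1*cos(t1) + L2*cos(t1+t2) = -6.4379
y = L1*sin(t1) + L2*sin(t1+t2) = 2.5533
Distance to target:
d = sqrt((-3.5 - -6.4379)^2 + (-8.9 - 2.5533)^2)
= sqrt(8.6315 + 131.1777)
= 11.8241 m


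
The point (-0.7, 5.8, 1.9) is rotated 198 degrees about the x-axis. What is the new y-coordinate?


Rotation about x-axis: y' = y*cos(theta) - z*sin(theta)
= 5.8 * -0.9511 - 1.9 * -0.309
= -4.929


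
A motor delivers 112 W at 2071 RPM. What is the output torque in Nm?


omega = 2071 * 2*pi/60 = 216.8746 rad/s
tau = P / omega = 112 / 216.8746
= 0.5164 Nm


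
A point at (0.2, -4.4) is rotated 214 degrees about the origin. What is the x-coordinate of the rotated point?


x' = x*cos(theta) - y*sin(theta)
cos(214 deg) = -0.829, sin(214 deg) = -0.5592
x' = 0.2 * -0.829 - -4.4 * -0.5592
= -0.1658 - 2.4604
= -2.6263


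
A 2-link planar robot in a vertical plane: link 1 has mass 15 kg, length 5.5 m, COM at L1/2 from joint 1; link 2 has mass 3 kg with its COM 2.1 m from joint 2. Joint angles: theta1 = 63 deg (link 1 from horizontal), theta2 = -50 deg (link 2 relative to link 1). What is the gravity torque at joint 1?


Horizontal distance from joint 1 to link-1 COM:
  x_c1 = (L1/2)*cos(t1) = 2.75 * 0.454 = 1.2485 m
Horizontal distance from joint 1 to link-2 COM:
  x_c2 = L1*cos(t1) + Lc2*cos(t1+t2)
       = 5.5*0.454 + 2.1*0.9744 = 4.5431 m
tau1 = m1*g*x_c1 + m2*g*x_c2
     = 15*9.81*1.2485 + 3*9.81*4.5431
     = 183.7129 + 133.7042
     = 317.4171 Nm


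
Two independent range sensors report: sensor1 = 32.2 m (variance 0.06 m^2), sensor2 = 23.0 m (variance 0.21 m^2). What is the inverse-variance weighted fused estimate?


w1 = (1/var1) / (1/var1 + 1/var2)
   = 16.6667 / (16.6667 + 4.7619) = 0.7778
w2 = 1 - w1 = 0.2222
fused = w1*s1 + w2*s2 = 25.0444 + 5.1111
= 30.1556 m


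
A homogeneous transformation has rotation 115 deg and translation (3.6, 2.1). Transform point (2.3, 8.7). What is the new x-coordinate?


x' = cos(theta)*px - sin(theta)*py + tx
= -0.4226*2.3 - 0.9063*8.7 + 3.6
= -5.2569


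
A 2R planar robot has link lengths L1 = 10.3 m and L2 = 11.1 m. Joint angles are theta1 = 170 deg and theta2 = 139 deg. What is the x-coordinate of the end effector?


Convert angles to radians: theta1 = 2.9671, theta2 = 2.426
x = L1*cos(theta1) + L2*cos(theta1+theta2)
x = -10.1435 + 6.9855
x = -3.1581


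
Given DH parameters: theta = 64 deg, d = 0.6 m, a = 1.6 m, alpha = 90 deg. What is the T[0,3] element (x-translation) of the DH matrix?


T[0,3] = a * cos(theta)
= 1.6 * cos(64 deg)
= 1.6 * 0.4384
= 0.7014


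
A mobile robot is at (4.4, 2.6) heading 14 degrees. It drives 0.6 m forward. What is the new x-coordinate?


x_new = x0 + d*cos(theta)
= 4.4 + 0.6*cos(14)
= 4.4 + 0.5822
= 4.9822


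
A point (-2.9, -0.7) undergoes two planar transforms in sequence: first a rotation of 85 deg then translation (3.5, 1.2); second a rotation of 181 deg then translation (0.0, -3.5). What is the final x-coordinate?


After transform 1:
x1 = cos(85)*-2.9 - sin(85)*-0.7 + 3.5 = 3.9446
y1 = sin(85)*-2.9 + cos(85)*-0.7 + 1.2 = -1.75
After transform 2:
x2 = cos(181)*3.9446 - sin(181)*-1.75 + 0.0
= -3.9745


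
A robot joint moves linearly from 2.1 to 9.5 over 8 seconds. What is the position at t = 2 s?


s = t/T = 2/8 = 0.25
p(t) = p0 + (pf-p0)*s
= 2.1 + (9.5 - 2.1) * 0.25
= 3.95


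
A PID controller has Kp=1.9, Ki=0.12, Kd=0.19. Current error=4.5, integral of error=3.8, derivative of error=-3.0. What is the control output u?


u = Kp*e + Ki*int(e) + Kd*de/dt
= 1.9*4.5 + 0.12*3.8 + 0.19*(-3.0)
= 8.55 + 0.456 + -0.57
= 8.436


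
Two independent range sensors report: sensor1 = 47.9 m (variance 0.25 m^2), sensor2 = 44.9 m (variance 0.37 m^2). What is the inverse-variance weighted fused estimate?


w1 = (1/var1) / (1/var1 + 1/var2)
   = 4.0 / (4.0 + 2.7027) = 0.5968
w2 = 1 - w1 = 0.4032
fused = w1*s1 + w2*s2 = 28.5855 + 18.1048
= 46.6903 m


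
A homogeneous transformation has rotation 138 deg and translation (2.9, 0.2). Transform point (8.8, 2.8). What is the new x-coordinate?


x' = cos(theta)*px - sin(theta)*py + tx
= -0.7431*8.8 - 0.6691*2.8 + 2.9
= -5.5132


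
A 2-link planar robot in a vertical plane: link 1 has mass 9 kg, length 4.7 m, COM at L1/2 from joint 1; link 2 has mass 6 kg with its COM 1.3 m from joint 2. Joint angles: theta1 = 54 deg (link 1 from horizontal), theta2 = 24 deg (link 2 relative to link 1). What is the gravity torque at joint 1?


Horizontal distance from joint 1 to link-1 COM:
  x_c1 = (L1/2)*cos(t1) = 2.35 * 0.5878 = 1.3813 m
Horizontal distance from joint 1 to link-2 COM:
  x_c2 = L1*cos(t1) + Lc2*cos(t1+t2)
       = 4.7*0.5878 + 1.3*0.2079 = 3.0329 m
tau1 = m1*g*x_c1 + m2*g*x_c2
     = 9*9.81*1.3813 + 6*9.81*3.0329
     = 121.9546 + 178.5151
     = 300.4696 Nm


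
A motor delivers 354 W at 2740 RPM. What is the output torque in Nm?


omega = 2740 * 2*pi/60 = 286.9321 rad/s
tau = P / omega = 354 / 286.9321
= 1.2337 Nm


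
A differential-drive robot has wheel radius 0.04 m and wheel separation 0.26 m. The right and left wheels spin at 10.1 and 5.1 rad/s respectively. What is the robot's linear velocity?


vR = r*wR = 0.04*10.1 = 0.404 m/s
vL = r*wL = 0.04*5.1 = 0.204 m/s
v = (vR+vL)/2 = 0.304 m/s
omega = (vR-vL)/L = 0.7692 rad/s
linear velocity = 0.304 m/s


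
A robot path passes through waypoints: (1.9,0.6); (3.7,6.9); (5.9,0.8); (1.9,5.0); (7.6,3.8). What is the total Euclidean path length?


Segment lengths:
  seg1 = sqrt((1.8)^2 + (6.3)^2) = 6.5521
  seg2 = sqrt((2.2)^2 + (-6.1)^2) = 6.4846
  seg3 = sqrt((-4.0)^2 + (4.2)^2) = 5.8
  seg4 = sqrt((5.7)^2 + (-1.2)^2) = 5.8249
Total = 24.6616


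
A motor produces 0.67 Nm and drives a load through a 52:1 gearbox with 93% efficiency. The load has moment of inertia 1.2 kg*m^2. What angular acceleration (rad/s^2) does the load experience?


tau_out = tau_motor * N * eta
= 0.67 * 52 * 0.93 = 32.4012 Nm
alpha = tau_out / I = 32.4012 / 1.2
= 27.001 rad/s^2


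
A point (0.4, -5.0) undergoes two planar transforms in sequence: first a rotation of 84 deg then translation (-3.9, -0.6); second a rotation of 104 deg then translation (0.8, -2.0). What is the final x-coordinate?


After transform 1:
x1 = cos(84)*0.4 - sin(84)*-5.0 + -3.9 = 1.1144
y1 = sin(84)*0.4 + cos(84)*-5.0 + -0.6 = -0.7248
After transform 2:
x2 = cos(104)*1.1144 - sin(104)*-0.7248 + 0.8
= 1.2337


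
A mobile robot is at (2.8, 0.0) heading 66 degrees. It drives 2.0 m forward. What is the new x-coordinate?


x_new = x0 + d*cos(theta)
= 2.8 + 2.0*cos(66)
= 2.8 + 0.8135
= 3.6135


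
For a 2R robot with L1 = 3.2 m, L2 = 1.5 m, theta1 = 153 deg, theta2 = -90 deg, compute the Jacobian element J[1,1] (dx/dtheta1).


J[1,1] = -L1*sin(t1) - L2*sin(t1+t2)
= -3.2*sin(153) - 1.5*sin(63)
= -2.7893


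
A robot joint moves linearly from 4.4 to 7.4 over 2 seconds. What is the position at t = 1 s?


s = t/T = 1/2 = 0.5
p(t) = p0 + (pf-p0)*s
= 4.4 + (7.4 - 4.4) * 0.5
= 5.9


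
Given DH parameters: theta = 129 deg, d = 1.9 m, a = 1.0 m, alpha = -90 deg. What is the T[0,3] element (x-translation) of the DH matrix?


T[0,3] = a * cos(theta)
= 1.0 * cos(129 deg)
= 1.0 * -0.6293
= -0.6293


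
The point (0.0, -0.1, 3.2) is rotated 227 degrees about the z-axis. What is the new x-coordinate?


Rotation about z-axis: x' = x*cos(theta) - y*sin(theta)
= 0.0 * -0.682 - -0.1 * -0.7314
= -0.0731


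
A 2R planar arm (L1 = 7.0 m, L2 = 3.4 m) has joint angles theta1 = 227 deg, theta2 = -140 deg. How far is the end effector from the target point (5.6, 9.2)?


End effector via forward kinematics:
x = L1*cos(t1) + L2*cos(t1+t2) = -4.596
y = L1*sin(t1) + L2*sin(t1+t2) = -1.7241
Distance to target:
d = sqrt((5.6 - -4.596)^2 + (9.2 - -1.7241)^2)
= sqrt(103.9594 + 119.3367)
= 14.9431 m


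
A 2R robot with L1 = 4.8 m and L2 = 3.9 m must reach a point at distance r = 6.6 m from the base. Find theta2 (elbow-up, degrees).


cos(theta2) = (r^2 - L1^2 - L2^2) / (2*L1*L2)
cos(theta2) = (43.56 - 23.04 - 15.21) / 37.44
cos(theta2) = 0.141827
theta2 = 81.8464 degrees


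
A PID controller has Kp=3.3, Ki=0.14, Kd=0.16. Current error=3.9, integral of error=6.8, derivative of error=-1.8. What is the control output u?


u = Kp*e + Ki*int(e) + Kd*de/dt
= 3.3*3.9 + 0.14*6.8 + 0.16*(-1.8)
= 12.87 + 0.952 + -0.288
= 13.534


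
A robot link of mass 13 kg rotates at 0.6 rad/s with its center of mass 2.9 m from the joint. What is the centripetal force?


F = m * omega^2 * r
= 13 * 0.6^2 * 2.9
= 13 * 0.36 * 2.9
= 13.572 N


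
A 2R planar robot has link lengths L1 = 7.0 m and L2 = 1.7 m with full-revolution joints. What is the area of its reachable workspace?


r_max = L1 + L2 = 8.7 m
r_min = |L1 - L2| = 5.3 m
Area = pi*(r_max^2 - r_min^2)
= pi*(75.69 - 28.09)
= pi * 47.6
= 149.5398 m^2


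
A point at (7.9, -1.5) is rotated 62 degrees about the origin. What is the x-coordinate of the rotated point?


x' = x*cos(theta) - y*sin(theta)
cos(62 deg) = 0.4695, sin(62 deg) = 0.8829
x' = 7.9 * 0.4695 - -1.5 * 0.8829
= 3.7088 - -1.3244
= 5.0332


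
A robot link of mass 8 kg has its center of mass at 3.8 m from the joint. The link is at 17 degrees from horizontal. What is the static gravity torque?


tau = m*g*L*cos(angle)
= 8 * 9.81 * 3.8 * cos(17 deg)
= 8 * 9.81 * 3.8 * 0.9563
= 285.193 Nm


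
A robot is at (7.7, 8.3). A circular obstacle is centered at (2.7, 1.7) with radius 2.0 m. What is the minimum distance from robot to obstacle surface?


center_dist = sqrt((7.7-2.7)^2 + (8.3-1.7)^2)
= sqrt(25.0 + 43.56)
= 8.2801
min_dist = center_dist - radius = 8.2801 - 2.0 = 6.2801 m


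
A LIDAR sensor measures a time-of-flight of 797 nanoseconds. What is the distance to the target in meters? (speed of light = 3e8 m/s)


tof = 797 ns = 7.97e-07 s
dist = c * tof / 2
= 3e8 * 7.97e-07 / 2
= 119.55 m


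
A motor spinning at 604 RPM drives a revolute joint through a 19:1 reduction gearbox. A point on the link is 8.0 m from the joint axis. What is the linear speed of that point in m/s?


omega_motor = 604 * 2*pi/60 = 63.2507 rad/s
omega_joint = omega_motor / 19 = 3.329 rad/s
v = omega_joint * r = 3.329 * 8.0
= 26.6319 m/s


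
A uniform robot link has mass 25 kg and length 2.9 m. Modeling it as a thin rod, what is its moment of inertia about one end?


I = (1/3) * m * L^2
= (1/3) * 25 * 2.9^2
= 0.333333 * 25 * 8.41
= 70.0833 kg*m^2


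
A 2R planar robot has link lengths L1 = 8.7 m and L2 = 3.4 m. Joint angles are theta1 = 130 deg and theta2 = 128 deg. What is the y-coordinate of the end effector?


Convert angles to radians: theta1 = 2.2689, theta2 = 2.234
y = L1*sin(theta1) + L2*sin(theta1+theta2)
y = 6.6646 + -3.3257
y = 3.3389


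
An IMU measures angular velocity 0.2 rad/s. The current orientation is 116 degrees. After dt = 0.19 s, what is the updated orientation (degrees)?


delta_theta = w * dt = 0.2 * 0.19 = 0.038 rad
= 2.1772 deg
theta_new = 116 + 2.1772 = 118.1772 deg


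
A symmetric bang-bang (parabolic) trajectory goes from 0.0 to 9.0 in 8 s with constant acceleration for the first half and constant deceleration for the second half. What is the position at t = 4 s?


Symmetric rest-to-rest: each phase covers (pf-p0)/2 in time T/2. 0.5*a*(T/2)^2 = (pf-p0)/2 => a = 4*(pf-p0)/T^2
a = 4*(9.0-0.0)/8^2 = 0.5625
t = 4 is in the acceleration phase (t <= T/2).
p = p0 + 0.5*a*t^2 = 0.0 + 0.5*0.5625*4^2
= 4.5


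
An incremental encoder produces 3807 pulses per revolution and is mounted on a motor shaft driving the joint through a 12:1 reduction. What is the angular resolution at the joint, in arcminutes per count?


counts per rev = 3807
effective counts at joint = 3807 * 12 = 45684
resolution = 360*60 / 45684
= 0.4728 arcmin/count


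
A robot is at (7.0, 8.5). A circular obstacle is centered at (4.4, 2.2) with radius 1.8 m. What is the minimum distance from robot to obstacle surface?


center_dist = sqrt((7.0-4.4)^2 + (8.5-2.2)^2)
= sqrt(6.76 + 39.69)
= 6.8154
min_dist = center_dist - radius = 6.8154 - 1.8 = 5.0154 m


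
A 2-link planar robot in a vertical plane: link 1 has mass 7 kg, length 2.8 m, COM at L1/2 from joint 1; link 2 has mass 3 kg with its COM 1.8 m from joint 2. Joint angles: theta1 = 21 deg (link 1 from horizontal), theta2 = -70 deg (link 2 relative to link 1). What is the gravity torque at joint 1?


Horizontal distance from joint 1 to link-1 COM:
  x_c1 = (L1/2)*cos(t1) = 1.4 * 0.9336 = 1.307 m
Horizontal distance from joint 1 to link-2 COM:
  x_c2 = L1*cos(t1) + Lc2*cos(t1+t2)
       = 2.8*0.9336 + 1.8*0.6561 = 3.7949 m
tau1 = m1*g*x_c1 + m2*g*x_c2
     = 7*9.81*1.307 + 3*9.81*3.7949
     = 89.7526 + 111.6848
     = 201.4374 Nm


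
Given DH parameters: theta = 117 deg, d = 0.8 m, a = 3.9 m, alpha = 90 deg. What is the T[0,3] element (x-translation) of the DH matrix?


T[0,3] = a * cos(theta)
= 3.9 * cos(117 deg)
= 3.9 * -0.454
= -1.7706


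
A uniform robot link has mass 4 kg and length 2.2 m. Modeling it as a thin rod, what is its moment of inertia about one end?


I = (1/3) * m * L^2
= (1/3) * 4 * 2.2^2
= 0.333333 * 4 * 4.84
= 6.4533 kg*m^2


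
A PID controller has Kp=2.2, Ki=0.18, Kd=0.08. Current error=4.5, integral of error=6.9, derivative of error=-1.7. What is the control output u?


u = Kp*e + Ki*int(e) + Kd*de/dt
= 2.2*4.5 + 0.18*6.9 + 0.08*(-1.7)
= 9.9 + 1.242 + -0.136
= 11.006


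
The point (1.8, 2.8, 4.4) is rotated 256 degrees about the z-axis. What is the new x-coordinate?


Rotation about z-axis: x' = x*cos(theta) - y*sin(theta)
= 1.8 * -0.2419 - 2.8 * -0.9703
= 2.2814


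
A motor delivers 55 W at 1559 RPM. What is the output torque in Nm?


omega = 1559 * 2*pi/60 = 163.2581 rad/s
tau = P / omega = 55 / 163.2581
= 0.3369 Nm


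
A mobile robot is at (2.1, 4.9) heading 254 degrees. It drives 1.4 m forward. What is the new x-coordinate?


x_new = x0 + d*cos(theta)
= 2.1 + 1.4*cos(254)
= 2.1 + -0.3859
= 1.7141


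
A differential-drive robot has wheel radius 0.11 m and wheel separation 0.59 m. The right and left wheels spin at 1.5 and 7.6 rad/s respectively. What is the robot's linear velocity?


vR = r*wR = 0.11*1.5 = 0.165 m/s
vL = r*wL = 0.11*7.6 = 0.836 m/s
v = (vR+vL)/2 = 0.5005 m/s
omega = (vR-vL)/L = -1.1373 rad/s
linear velocity = 0.5005 m/s


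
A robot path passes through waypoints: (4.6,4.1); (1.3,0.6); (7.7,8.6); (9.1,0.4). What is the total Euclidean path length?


Segment lengths:
  seg1 = sqrt((-3.3)^2 + (-3.5)^2) = 4.8104
  seg2 = sqrt((6.4)^2 + (8.0)^2) = 10.245
  seg3 = sqrt((1.4)^2 + (-8.2)^2) = 8.3187
Total = 23.3741


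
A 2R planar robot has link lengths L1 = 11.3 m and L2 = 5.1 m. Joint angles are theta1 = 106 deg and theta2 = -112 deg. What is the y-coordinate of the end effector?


Convert angles to radians: theta1 = 1.85, theta2 = -1.9548
y = L1*sin(theta1) + L2*sin(theta1+theta2)
y = 10.8623 + -0.5331
y = 10.3292


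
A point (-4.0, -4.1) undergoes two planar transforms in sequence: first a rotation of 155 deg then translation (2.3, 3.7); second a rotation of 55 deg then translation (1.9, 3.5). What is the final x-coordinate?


After transform 1:
x1 = cos(155)*-4.0 - sin(155)*-4.1 + 2.3 = 7.658
y1 = sin(155)*-4.0 + cos(155)*-4.1 + 3.7 = 5.7254
After transform 2:
x2 = cos(55)*7.658 - sin(55)*5.7254 + 1.9
= 1.6025


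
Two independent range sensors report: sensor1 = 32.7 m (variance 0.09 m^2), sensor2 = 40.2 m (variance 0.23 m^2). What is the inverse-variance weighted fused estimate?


w1 = (1/var1) / (1/var1 + 1/var2)
   = 11.1111 / (11.1111 + 4.3478) = 0.7188
w2 = 1 - w1 = 0.2812
fused = w1*s1 + w2*s2 = 23.5031 + 11.3063
= 34.8094 m


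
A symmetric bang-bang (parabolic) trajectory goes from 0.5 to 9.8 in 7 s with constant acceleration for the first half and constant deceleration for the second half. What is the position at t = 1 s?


Symmetric rest-to-rest: each phase covers (pf-p0)/2 in time T/2. 0.5*a*(T/2)^2 = (pf-p0)/2 => a = 4*(pf-p0)/T^2
a = 4*(9.8-0.5)/7^2 = 0.7592
t = 1 is in the acceleration phase (t <= T/2).
p = p0 + 0.5*a*t^2 = 0.5 + 0.5*0.7592*1^2
= 0.8796


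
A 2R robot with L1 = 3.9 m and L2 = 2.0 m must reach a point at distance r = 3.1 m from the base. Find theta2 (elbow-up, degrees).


cos(theta2) = (r^2 - L1^2 - L2^2) / (2*L1*L2)
cos(theta2) = (9.61 - 15.21 - 4.0) / 15.6
cos(theta2) = -0.615385
theta2 = 127.9799 degrees


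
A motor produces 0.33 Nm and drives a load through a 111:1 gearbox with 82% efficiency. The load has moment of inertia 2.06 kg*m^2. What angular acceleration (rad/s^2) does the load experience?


tau_out = tau_motor * N * eta
= 0.33 * 111 * 0.82 = 30.0366 Nm
alpha = tau_out / I = 30.0366 / 2.06
= 14.5809 rad/s^2


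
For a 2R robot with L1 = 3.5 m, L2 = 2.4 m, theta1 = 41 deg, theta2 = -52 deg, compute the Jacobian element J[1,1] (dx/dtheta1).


J[1,1] = -L1*sin(t1) - L2*sin(t1+t2)
= -3.5*sin(41) - 2.4*sin(-11)
= -1.8383


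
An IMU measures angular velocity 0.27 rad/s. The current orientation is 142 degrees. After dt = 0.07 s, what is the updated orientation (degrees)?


delta_theta = w * dt = 0.27 * 0.07 = 0.0189 rad
= 1.0829 deg
theta_new = 142 + 1.0829 = 143.0829 deg


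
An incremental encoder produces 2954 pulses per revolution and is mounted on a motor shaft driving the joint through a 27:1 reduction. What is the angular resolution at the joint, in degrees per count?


counts per rev = 2954
effective counts at joint = 2954 * 27 = 79758
resolution = 360 / 79758
= 0.0045 deg/count


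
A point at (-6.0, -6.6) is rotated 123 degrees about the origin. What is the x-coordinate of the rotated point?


x' = x*cos(theta) - y*sin(theta)
cos(123 deg) = -0.5446, sin(123 deg) = 0.8387
x' = -6.0 * -0.5446 - -6.6 * 0.8387
= 3.2678 - -5.5352
= 8.8031


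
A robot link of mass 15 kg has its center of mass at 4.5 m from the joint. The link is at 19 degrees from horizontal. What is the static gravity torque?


tau = m*g*L*cos(angle)
= 15 * 9.81 * 4.5 * cos(19 deg)
= 15 * 9.81 * 4.5 * 0.9455
= 626.0988 Nm


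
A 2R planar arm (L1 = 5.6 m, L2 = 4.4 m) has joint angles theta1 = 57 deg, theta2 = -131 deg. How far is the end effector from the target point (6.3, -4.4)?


End effector via forward kinematics:
x = L1*cos(t1) + L2*cos(t1+t2) = 4.2628
y = L1*sin(t1) + L2*sin(t1+t2) = 0.467
Distance to target:
d = sqrt((6.3 - 4.2628)^2 + (-4.4 - 0.467)^2)
= sqrt(4.1503 + 23.6877)
= 5.2762 m


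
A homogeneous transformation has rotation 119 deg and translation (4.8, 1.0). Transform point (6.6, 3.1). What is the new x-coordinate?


x' = cos(theta)*px - sin(theta)*py + tx
= -0.4848*6.6 - 0.8746*3.1 + 4.8
= -1.1111


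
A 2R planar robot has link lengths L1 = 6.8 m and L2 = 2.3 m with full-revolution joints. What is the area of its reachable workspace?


r_max = L1 + L2 = 9.1 m
r_min = |L1 - L2| = 4.5 m
Area = pi*(r_max^2 - r_min^2)
= pi*(82.81 - 20.25)
= pi * 62.56
= 196.538 m^2


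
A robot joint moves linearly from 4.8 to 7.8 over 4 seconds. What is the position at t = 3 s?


s = t/T = 3/4 = 0.75
p(t) = p0 + (pf-p0)*s
= 4.8 + (7.8 - 4.8) * 0.75
= 7.05


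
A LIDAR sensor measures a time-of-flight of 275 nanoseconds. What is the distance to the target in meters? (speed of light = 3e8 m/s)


tof = 275 ns = 2.75e-07 s
dist = c * tof / 2
= 3e8 * 2.75e-07 / 2
= 41.25 m


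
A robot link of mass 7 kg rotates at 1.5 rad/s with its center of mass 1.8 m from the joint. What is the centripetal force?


F = m * omega^2 * r
= 7 * 1.5^2 * 1.8
= 7 * 2.25 * 1.8
= 28.35 N


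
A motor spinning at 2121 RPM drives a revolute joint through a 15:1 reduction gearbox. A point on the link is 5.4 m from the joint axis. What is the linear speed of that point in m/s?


omega_motor = 2121 * 2*pi/60 = 222.1106 rad/s
omega_joint = omega_motor / 15 = 14.8074 rad/s
v = omega_joint * r = 14.8074 * 5.4
= 79.9598 m/s


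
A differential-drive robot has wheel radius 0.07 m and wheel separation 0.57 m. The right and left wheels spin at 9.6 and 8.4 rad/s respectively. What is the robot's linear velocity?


vR = r*wR = 0.07*9.6 = 0.672 m/s
vL = r*wL = 0.07*8.4 = 0.588 m/s
v = (vR+vL)/2 = 0.63 m/s
omega = (vR-vL)/L = 0.1474 rad/s
linear velocity = 0.63 m/s


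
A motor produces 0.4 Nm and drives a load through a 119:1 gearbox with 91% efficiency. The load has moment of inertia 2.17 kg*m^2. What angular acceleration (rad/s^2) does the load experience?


tau_out = tau_motor * N * eta
= 0.4 * 119 * 0.91 = 43.316 Nm
alpha = tau_out / I = 43.316 / 2.17
= 19.9613 rad/s^2


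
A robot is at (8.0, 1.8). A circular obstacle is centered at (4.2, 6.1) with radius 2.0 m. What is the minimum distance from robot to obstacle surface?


center_dist = sqrt((8.0-4.2)^2 + (1.8-6.1)^2)
= sqrt(14.44 + 18.49)
= 5.7385
min_dist = center_dist - radius = 5.7385 - 2.0 = 3.7385 m


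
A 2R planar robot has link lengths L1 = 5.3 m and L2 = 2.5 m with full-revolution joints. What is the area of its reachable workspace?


r_max = L1 + L2 = 7.8 m
r_min = |L1 - L2| = 2.8 m
Area = pi*(r_max^2 - r_min^2)
= pi*(60.84 - 7.84)
= pi * 53.0
= 166.5044 m^2


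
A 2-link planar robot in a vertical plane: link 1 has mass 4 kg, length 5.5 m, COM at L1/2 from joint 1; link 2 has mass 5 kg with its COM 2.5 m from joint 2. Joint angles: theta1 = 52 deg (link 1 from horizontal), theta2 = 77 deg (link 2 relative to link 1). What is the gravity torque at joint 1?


Horizontal distance from joint 1 to link-1 COM:
  x_c1 = (L1/2)*cos(t1) = 2.75 * 0.6157 = 1.6931 m
Horizontal distance from joint 1 to link-2 COM:
  x_c2 = L1*cos(t1) + Lc2*cos(t1+t2)
       = 5.5*0.6157 + 2.5*-0.6293 = 1.8128 m
tau1 = m1*g*x_c1 + m2*g*x_c2
     = 4*9.81*1.6931 + 5*9.81*1.8128
     = 66.436 + 88.9197
     = 155.3557 Nm


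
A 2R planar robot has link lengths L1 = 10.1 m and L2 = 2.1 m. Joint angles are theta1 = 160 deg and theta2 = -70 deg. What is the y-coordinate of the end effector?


Convert angles to radians: theta1 = 2.7925, theta2 = -1.2217
y = L1*sin(theta1) + L2*sin(theta1+theta2)
y = 3.4544 + 2.1
y = 5.5544


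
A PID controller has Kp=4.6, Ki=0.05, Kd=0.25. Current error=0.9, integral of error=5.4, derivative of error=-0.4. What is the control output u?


u = Kp*e + Ki*int(e) + Kd*de/dt
= 4.6*0.9 + 0.05*5.4 + 0.25*(-0.4)
= 4.14 + 0.27 + -0.1
= 4.31


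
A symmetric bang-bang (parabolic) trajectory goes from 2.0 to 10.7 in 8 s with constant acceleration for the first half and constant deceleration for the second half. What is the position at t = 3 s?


Symmetric rest-to-rest: each phase covers (pf-p0)/2 in time T/2. 0.5*a*(T/2)^2 = (pf-p0)/2 => a = 4*(pf-p0)/T^2
a = 4*(10.7-2.0)/8^2 = 0.5437
t = 3 is in the acceleration phase (t <= T/2).
p = p0 + 0.5*a*t^2 = 2.0 + 0.5*0.5437*3^2
= 4.4469


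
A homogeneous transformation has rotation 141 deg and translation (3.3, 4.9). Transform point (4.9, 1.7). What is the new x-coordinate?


x' = cos(theta)*px - sin(theta)*py + tx
= -0.7771*4.9 - 0.6293*1.7 + 3.3
= -1.5779


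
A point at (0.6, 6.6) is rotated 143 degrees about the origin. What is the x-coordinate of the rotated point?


x' = x*cos(theta) - y*sin(theta)
cos(143 deg) = -0.7986, sin(143 deg) = 0.6018
x' = 0.6 * -0.7986 - 6.6 * 0.6018
= -0.4792 - 3.972
= -4.4512
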